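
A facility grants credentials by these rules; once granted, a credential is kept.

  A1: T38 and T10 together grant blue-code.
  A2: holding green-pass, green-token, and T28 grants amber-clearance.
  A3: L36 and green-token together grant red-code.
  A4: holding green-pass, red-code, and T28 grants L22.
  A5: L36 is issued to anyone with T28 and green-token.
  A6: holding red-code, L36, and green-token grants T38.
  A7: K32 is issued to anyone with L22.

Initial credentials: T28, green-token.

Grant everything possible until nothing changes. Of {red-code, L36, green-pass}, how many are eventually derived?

2

Holding T28 and green-token grants L36 (A5).
Holding L36 and green-token grants red-code (A3).
red-code: reached.
L36: reached.
No rule produces green-pass, and it is not given.
Reached: red-code and L36 — 2 of the 3.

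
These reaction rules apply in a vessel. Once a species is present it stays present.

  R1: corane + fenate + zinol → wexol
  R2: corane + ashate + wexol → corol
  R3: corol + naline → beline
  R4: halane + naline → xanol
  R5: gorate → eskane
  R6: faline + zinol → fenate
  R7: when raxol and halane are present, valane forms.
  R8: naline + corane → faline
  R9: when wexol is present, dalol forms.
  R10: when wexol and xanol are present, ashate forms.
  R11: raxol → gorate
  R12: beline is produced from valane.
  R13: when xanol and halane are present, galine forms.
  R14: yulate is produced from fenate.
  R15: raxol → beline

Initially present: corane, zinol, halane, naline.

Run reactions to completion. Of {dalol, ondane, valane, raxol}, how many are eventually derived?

1

naline and corane present → faline forms (R8).
faline and zinol present → fenate forms (R6).
corane, fenate, and zinol present → wexol forms (R1).
wexol present → dalol forms (R9).
dalol: reached.
No rule produces ondane, and it is not given.
valane would need raxol and halane (R7), but raxol never forms.
No rule produces raxol, and it is not given.
Reached: dalol — 1 of the 4.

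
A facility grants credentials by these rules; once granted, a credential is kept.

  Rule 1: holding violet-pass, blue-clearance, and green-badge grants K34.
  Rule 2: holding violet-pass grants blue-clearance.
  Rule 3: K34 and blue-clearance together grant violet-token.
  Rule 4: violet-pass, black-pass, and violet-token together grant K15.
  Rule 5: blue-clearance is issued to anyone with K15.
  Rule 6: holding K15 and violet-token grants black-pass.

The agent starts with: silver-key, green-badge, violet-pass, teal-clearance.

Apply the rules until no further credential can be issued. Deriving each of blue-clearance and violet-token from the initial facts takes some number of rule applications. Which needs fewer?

blue-clearance

blue-clearance: Holding violet-pass grants blue-clearance (Rule 2). [1 rule application]
violet-token: Holding violet-pass grants blue-clearance (Rule 2). Holding violet-pass, blue-clearance, and green-badge grants K34 (Rule 1). Holding K34 and blue-clearance grants violet-token (Rule 3). [3 rule applications]
blue-clearance needs fewer.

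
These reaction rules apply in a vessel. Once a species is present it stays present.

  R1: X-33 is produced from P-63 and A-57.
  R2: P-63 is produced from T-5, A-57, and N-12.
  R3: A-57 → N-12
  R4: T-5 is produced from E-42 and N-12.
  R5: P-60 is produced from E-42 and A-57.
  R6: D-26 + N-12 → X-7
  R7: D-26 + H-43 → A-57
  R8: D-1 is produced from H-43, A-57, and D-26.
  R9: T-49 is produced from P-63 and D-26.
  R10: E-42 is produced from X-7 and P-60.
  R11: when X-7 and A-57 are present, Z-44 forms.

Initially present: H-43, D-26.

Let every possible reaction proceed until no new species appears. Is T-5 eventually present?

T-5 would need E-42 and N-12 (R4), but E-42 never forms.

No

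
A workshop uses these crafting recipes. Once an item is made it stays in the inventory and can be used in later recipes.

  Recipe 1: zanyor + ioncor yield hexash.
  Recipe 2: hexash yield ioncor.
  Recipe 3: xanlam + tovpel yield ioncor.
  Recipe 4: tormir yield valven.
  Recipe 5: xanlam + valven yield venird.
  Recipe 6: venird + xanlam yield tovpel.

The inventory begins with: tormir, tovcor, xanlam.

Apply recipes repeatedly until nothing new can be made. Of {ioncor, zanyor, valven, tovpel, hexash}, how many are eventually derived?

tormir → valven (Recipe 4).
xanlam + valven → venird (Recipe 5).
Using Recipe 6, venird and xanlam make tovpel.
Using Recipe 3, xanlam and tovpel make ioncor.
ioncor: reached.
No rule produces zanyor, and it is not given.
valven: reached.
tovpel: reached.
hexash would need zanyor and ioncor (Recipe 1), but zanyor is never obtained.
Reached: ioncor, valven, and tovpel — 3 of the 5.

3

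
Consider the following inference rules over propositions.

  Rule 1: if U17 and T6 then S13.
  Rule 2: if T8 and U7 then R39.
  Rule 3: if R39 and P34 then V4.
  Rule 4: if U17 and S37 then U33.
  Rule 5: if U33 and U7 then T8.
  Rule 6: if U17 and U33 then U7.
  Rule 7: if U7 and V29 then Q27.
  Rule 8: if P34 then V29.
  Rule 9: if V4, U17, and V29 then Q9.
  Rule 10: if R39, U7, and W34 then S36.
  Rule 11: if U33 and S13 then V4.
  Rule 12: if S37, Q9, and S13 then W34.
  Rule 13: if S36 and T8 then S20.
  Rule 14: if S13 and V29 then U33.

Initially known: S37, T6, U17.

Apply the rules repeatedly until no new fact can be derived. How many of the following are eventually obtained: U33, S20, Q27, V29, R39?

2

From U17 and S37, Rule 4 gives U33.
U17 and U33 hold, so U7 follows (Rule 6).
U33 and U7 hold, so T8 follows (Rule 5).
T8 and U7 hold, so R39 follows (Rule 2).
U33: reached.
S20 would need S36 and T8 (Rule 13), but S36 is never established.
Q27 would need U7 and V29 (Rule 7), but V29 is never established.
V29 would need P34 (Rule 8), but P34 is never established.
R39: reached.
Reached: U33 and R39 — 2 of the 5.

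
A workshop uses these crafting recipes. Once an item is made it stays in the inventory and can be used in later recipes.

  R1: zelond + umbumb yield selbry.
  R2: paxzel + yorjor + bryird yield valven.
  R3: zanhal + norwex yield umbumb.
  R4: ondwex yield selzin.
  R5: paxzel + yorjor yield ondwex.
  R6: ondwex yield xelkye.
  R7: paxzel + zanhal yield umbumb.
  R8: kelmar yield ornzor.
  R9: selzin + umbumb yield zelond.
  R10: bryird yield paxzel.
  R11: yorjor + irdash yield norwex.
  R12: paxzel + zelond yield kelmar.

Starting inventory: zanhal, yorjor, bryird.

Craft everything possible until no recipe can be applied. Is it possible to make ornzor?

bryird → paxzel (R10).
paxzel + zanhal → umbumb (R7).
Using R5, paxzel and yorjor make ondwex.
ondwex → selzin (R4).
selzin + umbumb → zelond (R9).
Using R12, paxzel and zelond make kelmar.
Using R8, kelmar makes ornzor.

Yes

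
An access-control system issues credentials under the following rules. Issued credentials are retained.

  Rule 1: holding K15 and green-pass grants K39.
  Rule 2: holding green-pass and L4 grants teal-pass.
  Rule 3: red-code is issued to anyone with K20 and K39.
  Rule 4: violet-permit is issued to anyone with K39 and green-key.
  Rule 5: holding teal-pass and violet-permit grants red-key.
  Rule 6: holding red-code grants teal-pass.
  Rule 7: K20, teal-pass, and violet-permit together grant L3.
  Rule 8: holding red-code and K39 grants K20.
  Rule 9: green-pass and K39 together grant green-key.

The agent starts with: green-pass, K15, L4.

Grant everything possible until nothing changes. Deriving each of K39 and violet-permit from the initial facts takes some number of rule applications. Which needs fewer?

K39

K39: Holding K15 and green-pass grants K39 (Rule 1). [1 rule application]
violet-permit: Holding K15 and green-pass grants K39 (Rule 1). Holding green-pass and K39 grants green-key (Rule 9). Holding K39 and green-key grants violet-permit (Rule 4). [3 rule applications]
K39 needs fewer.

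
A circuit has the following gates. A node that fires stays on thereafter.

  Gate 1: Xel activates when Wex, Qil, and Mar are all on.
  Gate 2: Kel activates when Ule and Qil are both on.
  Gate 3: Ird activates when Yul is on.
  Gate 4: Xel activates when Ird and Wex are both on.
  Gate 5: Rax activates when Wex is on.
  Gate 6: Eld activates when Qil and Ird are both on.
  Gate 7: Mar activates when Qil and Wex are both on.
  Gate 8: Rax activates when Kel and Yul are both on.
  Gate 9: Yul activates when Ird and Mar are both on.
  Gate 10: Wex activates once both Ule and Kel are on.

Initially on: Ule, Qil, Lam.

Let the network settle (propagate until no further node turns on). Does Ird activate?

No

Ird would need Yul (Gate 3), but Yul never turns on.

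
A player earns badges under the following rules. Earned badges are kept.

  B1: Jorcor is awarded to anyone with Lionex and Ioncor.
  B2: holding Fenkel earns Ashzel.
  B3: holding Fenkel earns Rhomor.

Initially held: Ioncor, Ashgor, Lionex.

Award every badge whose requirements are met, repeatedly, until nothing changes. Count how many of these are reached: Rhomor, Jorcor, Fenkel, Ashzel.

1

With Lionex and Ioncor, Jorcor is earned (B1).
Rhomor would need Fenkel (B3), but Fenkel is never earned.
Jorcor: reached.
No rule produces Fenkel, and it is not given.
Ashzel would need Fenkel (B2), but Fenkel is never earned.
Reached: Jorcor — 1 of the 4.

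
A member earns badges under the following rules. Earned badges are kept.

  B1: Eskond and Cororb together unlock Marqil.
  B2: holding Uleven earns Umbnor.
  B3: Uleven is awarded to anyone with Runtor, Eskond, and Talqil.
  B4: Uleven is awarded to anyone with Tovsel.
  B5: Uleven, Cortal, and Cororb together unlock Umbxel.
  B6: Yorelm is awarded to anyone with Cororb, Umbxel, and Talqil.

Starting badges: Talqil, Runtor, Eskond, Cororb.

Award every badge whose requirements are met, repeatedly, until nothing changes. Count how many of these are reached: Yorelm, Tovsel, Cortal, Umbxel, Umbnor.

1

With Runtor, Eskond, and Talqil, Uleven is earned (B3).
With Uleven, Umbnor is earned (B2).
Yorelm would need Cororb, Umbxel, and Talqil (B6), but Umbxel is never earned.
No rule produces Tovsel, and it is not given.
No rule produces Cortal, and it is not given.
Umbxel would need Uleven, Cortal, and Cororb (B5), but Cortal is never earned.
Umbnor: reached.
Reached: Umbnor — 1 of the 5.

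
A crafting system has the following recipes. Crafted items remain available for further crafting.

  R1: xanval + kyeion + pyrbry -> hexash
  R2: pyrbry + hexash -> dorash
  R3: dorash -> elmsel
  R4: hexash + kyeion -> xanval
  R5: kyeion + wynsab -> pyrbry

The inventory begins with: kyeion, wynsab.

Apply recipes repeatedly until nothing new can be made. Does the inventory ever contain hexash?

No

hexash would need xanval, kyeion, and pyrbry (R1), but xanval is never obtained.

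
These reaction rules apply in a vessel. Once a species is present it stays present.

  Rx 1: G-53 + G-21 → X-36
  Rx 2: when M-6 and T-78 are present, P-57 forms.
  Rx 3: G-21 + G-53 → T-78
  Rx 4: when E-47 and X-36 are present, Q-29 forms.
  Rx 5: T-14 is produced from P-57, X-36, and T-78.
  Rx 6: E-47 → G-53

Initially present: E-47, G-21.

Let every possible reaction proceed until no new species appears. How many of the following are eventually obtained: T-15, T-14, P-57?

No rule produces T-15, and it is not given.
T-14 would need P-57, X-36, and T-78 (Rx 5), but P-57 never forms.
P-57 would need M-6 and T-78 (Rx 2), but M-6 never forms.
None of the 3 are reached.

0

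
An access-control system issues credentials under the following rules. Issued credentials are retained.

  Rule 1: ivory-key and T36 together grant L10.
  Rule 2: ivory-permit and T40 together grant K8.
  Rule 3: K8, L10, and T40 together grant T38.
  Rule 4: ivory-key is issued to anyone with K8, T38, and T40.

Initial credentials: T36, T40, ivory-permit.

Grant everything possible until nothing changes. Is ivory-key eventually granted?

ivory-key would need K8, T38, and T40 (Rule 4), but T38 is never granted.

No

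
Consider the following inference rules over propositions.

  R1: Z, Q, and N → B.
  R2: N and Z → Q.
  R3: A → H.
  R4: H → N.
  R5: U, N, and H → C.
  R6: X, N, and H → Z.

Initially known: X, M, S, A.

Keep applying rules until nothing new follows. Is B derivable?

Yes

From A, R3 gives H.
From H, R4 gives N.
From X, N, and H, R6 gives Z.
N and Z hold, so Q follows (R2).
From Z, Q, and N, R1 gives B.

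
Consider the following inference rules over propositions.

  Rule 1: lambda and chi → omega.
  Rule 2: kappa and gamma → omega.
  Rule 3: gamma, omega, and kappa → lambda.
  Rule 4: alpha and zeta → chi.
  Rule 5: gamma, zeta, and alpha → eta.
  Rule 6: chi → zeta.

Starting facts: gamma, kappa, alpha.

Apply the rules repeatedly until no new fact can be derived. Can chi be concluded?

chi would need alpha and zeta (Rule 4), but zeta is never established.

No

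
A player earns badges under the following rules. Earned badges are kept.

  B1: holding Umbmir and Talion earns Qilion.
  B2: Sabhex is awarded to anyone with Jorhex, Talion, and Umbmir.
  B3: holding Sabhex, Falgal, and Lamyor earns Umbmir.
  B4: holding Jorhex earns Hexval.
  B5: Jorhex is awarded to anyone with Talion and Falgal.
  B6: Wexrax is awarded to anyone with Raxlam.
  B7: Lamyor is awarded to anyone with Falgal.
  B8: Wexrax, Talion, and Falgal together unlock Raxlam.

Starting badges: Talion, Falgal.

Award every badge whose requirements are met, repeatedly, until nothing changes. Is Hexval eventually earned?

Yes

With Talion and Falgal, Jorhex is earned (B5).
With Jorhex, Hexval is earned (B4).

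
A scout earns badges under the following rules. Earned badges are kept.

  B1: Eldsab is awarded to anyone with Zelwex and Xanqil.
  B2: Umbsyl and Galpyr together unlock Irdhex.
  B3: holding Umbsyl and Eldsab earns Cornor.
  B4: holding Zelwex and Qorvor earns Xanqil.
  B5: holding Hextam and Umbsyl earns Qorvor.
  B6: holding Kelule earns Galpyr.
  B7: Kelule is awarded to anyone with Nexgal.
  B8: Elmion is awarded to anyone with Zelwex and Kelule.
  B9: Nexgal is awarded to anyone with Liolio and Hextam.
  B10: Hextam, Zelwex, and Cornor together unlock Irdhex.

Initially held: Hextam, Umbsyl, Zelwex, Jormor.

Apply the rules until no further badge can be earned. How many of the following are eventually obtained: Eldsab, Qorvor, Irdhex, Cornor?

With Hextam and Umbsyl, Qorvor is earned (B5).
With Zelwex and Qorvor, Xanqil is earned (B4).
With Zelwex and Xanqil, Eldsab is earned (B1).
With Umbsyl and Eldsab, Cornor is earned (B3).
With Hextam, Zelwex, and Cornor, Irdhex is earned (B10).
Eldsab: reached.
Qorvor: reached.
Irdhex: reached.
Cornor: reached.
All 4 are reached.

4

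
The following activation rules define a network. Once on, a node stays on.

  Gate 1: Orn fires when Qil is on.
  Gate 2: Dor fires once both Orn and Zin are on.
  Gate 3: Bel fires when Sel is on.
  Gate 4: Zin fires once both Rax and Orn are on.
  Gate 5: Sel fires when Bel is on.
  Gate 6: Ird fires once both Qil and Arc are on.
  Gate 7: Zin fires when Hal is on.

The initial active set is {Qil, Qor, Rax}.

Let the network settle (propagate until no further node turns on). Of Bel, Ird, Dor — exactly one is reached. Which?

Dor

Qil is on, so Orn fires (Gate 1).
Gate 4: Rax and Orn on → Zin on.
Orn and Zin are on, so Dor fires (Gate 2).
Ird would need Qil and Arc (Gate 6), but Arc never turns on. Bel would need Sel (Gate 3), but Sel never turns on.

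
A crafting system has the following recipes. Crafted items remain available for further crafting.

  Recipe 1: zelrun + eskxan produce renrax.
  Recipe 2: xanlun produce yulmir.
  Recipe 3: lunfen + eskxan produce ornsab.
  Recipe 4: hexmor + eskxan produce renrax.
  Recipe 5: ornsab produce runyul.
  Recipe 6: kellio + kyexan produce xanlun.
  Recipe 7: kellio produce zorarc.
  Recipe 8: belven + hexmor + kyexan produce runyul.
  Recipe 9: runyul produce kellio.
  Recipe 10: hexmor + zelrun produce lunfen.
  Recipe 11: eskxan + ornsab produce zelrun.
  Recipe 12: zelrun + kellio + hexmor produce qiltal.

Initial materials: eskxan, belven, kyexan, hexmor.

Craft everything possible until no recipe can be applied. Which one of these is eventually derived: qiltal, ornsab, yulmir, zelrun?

yulmir

belven + hexmor + kyexan → runyul (Recipe 8).
Using Recipe 9, runyul makes kellio.
kellio + kyexan → xanlun (Recipe 6).
xanlun → yulmir (Recipe 2).
ornsab would need lunfen and eskxan (Recipe 3), but lunfen is never obtained. zelrun would need eskxan and ornsab (Recipe 11), but ornsab is never obtained. qiltal would need zelrun, kellio, and hexmor (Recipe 12), but zelrun is never obtained.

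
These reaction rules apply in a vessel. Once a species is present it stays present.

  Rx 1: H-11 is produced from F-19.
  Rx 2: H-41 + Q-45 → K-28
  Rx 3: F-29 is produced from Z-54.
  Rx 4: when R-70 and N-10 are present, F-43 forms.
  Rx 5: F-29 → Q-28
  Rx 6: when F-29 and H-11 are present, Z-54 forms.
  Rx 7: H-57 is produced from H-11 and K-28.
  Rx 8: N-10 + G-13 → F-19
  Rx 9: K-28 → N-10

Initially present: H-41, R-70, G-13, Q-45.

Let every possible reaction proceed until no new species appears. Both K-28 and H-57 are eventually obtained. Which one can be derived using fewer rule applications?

K-28: H-41 and Q-45 present → K-28 forms (Rx 2). [1 rule application]
H-57: H-41 and Q-45 present → K-28 forms (Rx 2). K-28 present → N-10 forms (Rx 9). N-10 and G-13 present → F-19 forms (Rx 8). F-19 present → H-11 forms (Rx 1). H-11 and K-28 present → H-57 forms (Rx 7). [5 rule applications]
K-28 needs fewer.

K-28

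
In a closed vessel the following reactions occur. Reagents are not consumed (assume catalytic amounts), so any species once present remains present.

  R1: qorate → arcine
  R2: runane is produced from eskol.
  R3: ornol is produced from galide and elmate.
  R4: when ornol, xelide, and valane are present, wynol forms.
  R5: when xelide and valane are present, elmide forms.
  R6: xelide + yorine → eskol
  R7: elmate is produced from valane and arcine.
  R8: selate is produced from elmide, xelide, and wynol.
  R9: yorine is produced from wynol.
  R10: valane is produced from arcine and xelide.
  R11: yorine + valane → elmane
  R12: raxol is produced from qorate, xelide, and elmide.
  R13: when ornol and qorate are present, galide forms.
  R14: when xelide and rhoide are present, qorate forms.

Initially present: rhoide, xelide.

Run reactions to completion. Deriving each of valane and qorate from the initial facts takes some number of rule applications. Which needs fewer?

qorate: xelide and rhoide present → qorate forms (R14). [1 rule application]
valane: xelide and rhoide present → qorate forms (R14). qorate present → arcine forms (R1). arcine and xelide present → valane forms (R10). [3 rule applications]
qorate needs fewer.

qorate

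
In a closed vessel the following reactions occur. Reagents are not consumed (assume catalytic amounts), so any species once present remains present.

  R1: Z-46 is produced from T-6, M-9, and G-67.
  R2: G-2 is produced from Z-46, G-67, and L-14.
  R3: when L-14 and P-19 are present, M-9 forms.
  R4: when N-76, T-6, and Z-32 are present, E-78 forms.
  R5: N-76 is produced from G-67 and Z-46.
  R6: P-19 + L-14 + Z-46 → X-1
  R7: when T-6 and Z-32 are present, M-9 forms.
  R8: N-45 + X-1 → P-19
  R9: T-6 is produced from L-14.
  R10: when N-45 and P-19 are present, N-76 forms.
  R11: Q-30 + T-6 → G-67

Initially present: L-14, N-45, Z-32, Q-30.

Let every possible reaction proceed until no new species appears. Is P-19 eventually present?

P-19 would need N-45 and X-1 (R8), but X-1 never forms.

No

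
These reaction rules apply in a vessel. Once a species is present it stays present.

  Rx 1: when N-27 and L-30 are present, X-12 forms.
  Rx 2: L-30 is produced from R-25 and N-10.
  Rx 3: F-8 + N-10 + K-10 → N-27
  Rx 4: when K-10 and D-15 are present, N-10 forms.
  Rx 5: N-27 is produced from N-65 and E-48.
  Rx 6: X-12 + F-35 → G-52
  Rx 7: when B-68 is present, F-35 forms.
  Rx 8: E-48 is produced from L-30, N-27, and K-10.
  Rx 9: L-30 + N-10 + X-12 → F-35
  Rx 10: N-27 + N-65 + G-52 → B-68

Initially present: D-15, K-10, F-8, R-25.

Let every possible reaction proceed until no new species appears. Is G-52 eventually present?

K-10 and D-15 present → N-10 forms (Rx 4).
R-25 and N-10 present → L-30 forms (Rx 2).
F-8, N-10, and K-10 present → N-27 forms (Rx 3).
N-27 and L-30 present → X-12 forms (Rx 1).
L-30, N-10, and X-12 present → F-35 forms (Rx 9).
X-12 and F-35 present → G-52 forms (Rx 6).

Yes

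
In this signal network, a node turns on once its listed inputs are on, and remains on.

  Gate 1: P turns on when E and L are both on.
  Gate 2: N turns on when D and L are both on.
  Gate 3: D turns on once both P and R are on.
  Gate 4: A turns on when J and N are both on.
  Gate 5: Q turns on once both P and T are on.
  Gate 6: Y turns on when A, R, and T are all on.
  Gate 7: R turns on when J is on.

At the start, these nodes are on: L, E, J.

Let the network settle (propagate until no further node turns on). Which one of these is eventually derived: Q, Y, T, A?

J is on, so R turns on (Gate 7).
E and L are on, so P turns on (Gate 1).
P and R are on, so D turns on (Gate 3).
Gate 2: D and L on → N on.
J and N are on, so A turns on (Gate 4).
Q would need P and T (Gate 5), but T never turns on. No rule produces T, and it is not given. Y would need A, R, and T (Gate 6), but T never turns on.

A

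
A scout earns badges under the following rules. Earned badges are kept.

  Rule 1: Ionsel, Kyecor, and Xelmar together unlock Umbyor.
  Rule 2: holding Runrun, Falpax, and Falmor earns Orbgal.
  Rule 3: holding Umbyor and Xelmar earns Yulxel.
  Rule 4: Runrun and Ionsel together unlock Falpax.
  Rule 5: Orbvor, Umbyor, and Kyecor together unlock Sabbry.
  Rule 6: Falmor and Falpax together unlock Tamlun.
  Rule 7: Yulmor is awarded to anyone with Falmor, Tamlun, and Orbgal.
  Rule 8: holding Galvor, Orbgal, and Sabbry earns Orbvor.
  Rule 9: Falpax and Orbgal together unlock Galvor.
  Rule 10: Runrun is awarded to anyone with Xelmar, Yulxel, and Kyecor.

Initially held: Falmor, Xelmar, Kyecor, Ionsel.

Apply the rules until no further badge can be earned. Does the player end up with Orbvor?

No

Orbvor would need Galvor, Orbgal, and Sabbry (Rule 8), but Sabbry is never earned.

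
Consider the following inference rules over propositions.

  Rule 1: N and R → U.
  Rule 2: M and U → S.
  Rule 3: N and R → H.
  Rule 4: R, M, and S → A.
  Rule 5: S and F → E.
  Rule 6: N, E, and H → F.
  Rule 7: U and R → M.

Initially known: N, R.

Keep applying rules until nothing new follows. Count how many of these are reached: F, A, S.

From N and R, Rule 1 gives U.
From U and R, Rule 7 gives M.
From M and U, Rule 2 gives S.
From R, M, and S, Rule 4 gives A.
F would need N, E, and H (Rule 6), but E is never established.
A: reached.
S: reached.
Reached: A and S — 2 of the 3.

2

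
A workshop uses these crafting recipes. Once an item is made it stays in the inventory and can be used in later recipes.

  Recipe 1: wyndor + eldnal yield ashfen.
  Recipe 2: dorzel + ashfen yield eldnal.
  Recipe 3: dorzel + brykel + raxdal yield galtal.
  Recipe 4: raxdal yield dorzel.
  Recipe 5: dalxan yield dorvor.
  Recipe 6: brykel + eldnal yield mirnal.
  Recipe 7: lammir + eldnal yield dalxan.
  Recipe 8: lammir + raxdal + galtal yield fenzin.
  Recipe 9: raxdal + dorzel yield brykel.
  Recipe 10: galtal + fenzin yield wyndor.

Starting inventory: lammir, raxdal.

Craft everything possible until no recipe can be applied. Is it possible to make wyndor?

Using Recipe 4, raxdal makes dorzel.
Using Recipe 9, raxdal and dorzel make brykel.
Using Recipe 3, dorzel, brykel, and raxdal make galtal.
lammir + raxdal + galtal → fenzin (Recipe 8).
galtal + fenzin → wyndor (Recipe 10).

Yes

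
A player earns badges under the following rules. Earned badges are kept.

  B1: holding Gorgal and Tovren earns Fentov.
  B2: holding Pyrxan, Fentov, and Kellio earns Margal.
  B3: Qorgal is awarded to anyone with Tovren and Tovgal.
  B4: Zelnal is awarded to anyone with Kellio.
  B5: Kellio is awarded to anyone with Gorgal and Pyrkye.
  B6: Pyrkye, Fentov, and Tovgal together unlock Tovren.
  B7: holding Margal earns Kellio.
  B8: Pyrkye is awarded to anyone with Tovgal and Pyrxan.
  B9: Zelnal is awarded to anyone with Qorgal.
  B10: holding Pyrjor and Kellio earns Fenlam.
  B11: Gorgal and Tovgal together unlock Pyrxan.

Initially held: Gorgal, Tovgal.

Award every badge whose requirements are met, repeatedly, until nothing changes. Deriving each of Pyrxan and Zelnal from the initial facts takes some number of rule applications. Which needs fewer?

Pyrxan

Pyrxan: With Gorgal and Tovgal, Pyrxan is earned (B11). [1 rule application]
Zelnal: With Gorgal and Tovgal, Pyrxan is earned (B11). With Tovgal and Pyrxan, Pyrkye is earned (B8). With Gorgal and Pyrkye, Kellio is earned (B5). With Kellio, Zelnal is earned (B4). [4 rule applications]
Pyrxan needs fewer.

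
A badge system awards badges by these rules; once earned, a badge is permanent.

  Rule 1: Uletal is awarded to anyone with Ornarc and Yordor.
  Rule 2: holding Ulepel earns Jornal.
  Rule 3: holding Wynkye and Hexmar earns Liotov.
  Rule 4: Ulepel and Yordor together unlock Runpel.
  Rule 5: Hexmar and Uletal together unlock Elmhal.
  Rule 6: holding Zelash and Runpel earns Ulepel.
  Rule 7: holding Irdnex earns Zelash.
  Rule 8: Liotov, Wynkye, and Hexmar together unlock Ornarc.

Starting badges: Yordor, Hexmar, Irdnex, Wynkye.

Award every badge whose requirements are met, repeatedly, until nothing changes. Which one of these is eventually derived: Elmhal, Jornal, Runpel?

With Wynkye and Hexmar, Liotov is earned (Rule 3).
With Liotov, Wynkye, and Hexmar, Ornarc is earned (Rule 8).
With Ornarc and Yordor, Uletal is earned (Rule 1).
With Hexmar and Uletal, Elmhal is earned (Rule 5).
Runpel would need Ulepel and Yordor (Rule 4), but Ulepel is never earned. Jornal would need Ulepel (Rule 2), but Ulepel is never earned.

Elmhal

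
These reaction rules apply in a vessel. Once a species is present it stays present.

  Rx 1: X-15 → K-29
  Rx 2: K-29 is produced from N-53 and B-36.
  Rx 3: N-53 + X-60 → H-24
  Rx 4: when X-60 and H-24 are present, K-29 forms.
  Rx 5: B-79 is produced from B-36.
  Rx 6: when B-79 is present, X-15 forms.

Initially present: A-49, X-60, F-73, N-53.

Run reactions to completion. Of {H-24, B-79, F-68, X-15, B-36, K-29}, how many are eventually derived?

2

N-53 and X-60 present → H-24 forms (Rx 3).
X-60 and H-24 present → K-29 forms (Rx 4).
H-24: reached.
B-79 would need B-36 (Rx 5), but B-36 never forms.
No rule produces F-68, and it is not given.
X-15 would need B-79 (Rx 6), but B-79 never forms.
No rule produces B-36, and it is not given.
K-29: reached.
Reached: H-24 and K-29 — 2 of the 6.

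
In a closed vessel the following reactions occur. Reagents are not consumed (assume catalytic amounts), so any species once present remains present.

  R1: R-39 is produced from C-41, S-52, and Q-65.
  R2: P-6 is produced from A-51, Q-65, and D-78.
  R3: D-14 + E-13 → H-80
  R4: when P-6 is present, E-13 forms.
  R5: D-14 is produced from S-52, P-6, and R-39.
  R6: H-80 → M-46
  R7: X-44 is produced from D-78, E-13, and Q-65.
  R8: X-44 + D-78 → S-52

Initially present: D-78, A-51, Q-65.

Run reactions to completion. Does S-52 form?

A-51, Q-65, and D-78 present → P-6 forms (R2).
P-6 present → E-13 forms (R4).
D-78, E-13, and Q-65 present → X-44 forms (R7).
X-44 and D-78 present → S-52 forms (R8).

Yes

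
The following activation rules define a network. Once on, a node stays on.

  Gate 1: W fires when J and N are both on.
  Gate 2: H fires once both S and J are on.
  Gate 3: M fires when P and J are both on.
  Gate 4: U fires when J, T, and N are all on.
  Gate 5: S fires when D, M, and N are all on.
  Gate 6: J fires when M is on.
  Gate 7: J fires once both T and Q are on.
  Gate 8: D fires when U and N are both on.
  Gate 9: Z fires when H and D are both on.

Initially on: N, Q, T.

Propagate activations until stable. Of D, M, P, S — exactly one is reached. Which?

D

T and Q are on, so J fires (Gate 7).
Gate 4: J, T, and N on → U on.
Gate 8: U and N on → D on.
No rule produces P, and it is not given. M would need P and J (Gate 3), but P never turns on. S would need D, M, and N (Gate 5), but M never turns on.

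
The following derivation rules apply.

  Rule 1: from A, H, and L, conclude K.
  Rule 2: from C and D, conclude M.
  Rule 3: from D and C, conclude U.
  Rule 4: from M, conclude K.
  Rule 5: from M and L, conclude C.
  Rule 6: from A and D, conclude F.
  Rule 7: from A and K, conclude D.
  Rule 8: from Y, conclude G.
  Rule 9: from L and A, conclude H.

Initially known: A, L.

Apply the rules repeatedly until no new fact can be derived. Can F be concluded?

L and A hold, so H follows (Rule 9).
A, H, and L hold, so K follows (Rule 1).
From A and K, Rule 7 gives D.
A and D hold, so F follows (Rule 6).

Yes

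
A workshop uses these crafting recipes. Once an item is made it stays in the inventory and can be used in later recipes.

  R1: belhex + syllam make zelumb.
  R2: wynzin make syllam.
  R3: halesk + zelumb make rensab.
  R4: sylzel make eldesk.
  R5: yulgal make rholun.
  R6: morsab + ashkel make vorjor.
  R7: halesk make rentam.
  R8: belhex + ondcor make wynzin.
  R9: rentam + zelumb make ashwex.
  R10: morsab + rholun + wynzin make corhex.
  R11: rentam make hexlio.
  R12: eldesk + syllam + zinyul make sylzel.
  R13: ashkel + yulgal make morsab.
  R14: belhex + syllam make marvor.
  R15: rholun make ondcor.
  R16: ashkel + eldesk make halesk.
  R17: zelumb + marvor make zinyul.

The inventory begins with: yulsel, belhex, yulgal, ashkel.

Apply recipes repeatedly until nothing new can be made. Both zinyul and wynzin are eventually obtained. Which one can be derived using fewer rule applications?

wynzin: yulgal → rholun (R5). rholun → ondcor (R15). Using R8, belhex and ondcor make wynzin. [3 rule applications]
zinyul: Using R5, yulgal makes rholun. Using R15, rholun makes ondcor. belhex + ondcor → wynzin (R8). wynzin → syllam (R2). belhex + syllam → marvor (R14). belhex + syllam → zelumb (R1). Using R17, zelumb and marvor make zinyul. [7 rule applications]
wynzin needs fewer.

wynzin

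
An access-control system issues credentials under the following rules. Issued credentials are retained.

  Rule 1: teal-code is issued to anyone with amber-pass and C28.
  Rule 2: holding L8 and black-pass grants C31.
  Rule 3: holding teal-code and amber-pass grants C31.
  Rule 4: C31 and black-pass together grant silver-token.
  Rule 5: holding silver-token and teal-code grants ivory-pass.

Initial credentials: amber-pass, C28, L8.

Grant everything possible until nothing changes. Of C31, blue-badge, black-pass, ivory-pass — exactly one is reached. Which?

Holding amber-pass and C28 grants teal-code (Rule 1).
Holding teal-code and amber-pass grants C31 (Rule 3).
ivory-pass would need silver-token and teal-code (Rule 5), but silver-token is never granted. No rule produces black-pass, and it is not given. No rule produces blue-badge, and it is not given.

C31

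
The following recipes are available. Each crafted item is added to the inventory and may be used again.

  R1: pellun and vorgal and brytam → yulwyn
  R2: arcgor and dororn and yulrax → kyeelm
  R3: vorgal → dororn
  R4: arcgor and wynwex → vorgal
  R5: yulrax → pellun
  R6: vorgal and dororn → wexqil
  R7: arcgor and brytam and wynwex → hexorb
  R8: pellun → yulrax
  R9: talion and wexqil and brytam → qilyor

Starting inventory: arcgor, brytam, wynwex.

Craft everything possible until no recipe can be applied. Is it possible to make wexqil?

Using R4, arcgor and wynwex make vorgal.
vorgal → dororn (R3).
Using R6, vorgal and dororn make wexqil.

Yes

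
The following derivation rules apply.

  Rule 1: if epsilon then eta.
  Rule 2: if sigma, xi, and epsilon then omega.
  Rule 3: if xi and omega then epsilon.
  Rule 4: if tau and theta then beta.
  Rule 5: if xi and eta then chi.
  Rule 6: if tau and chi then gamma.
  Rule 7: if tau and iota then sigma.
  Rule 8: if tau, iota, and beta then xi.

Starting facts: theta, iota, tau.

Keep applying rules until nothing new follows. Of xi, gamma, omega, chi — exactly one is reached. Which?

xi

tau and theta hold, so beta follows (Rule 4).
tau, iota, and beta hold, so xi follows (Rule 8).
gamma would need tau and chi (Rule 6), but chi is never established. chi would need xi and eta (Rule 5), but eta is never established. omega would need sigma, xi, and epsilon (Rule 2), but epsilon is never established.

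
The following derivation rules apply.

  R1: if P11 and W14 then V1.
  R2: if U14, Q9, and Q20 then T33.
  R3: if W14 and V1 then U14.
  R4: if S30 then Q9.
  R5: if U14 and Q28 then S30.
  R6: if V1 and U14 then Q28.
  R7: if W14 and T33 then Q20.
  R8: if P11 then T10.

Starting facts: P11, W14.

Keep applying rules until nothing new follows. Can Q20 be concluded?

No

Q20 would need W14 and T33 (R7), but T33 is never established.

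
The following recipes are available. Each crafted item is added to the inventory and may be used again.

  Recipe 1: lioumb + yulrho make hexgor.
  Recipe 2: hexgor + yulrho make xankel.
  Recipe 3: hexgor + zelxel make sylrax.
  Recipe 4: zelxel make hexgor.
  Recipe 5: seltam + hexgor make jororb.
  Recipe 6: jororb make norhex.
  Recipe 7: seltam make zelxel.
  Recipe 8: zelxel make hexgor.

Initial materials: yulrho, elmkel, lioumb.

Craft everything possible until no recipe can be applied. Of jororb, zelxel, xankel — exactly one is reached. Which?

lioumb + yulrho → hexgor (Recipe 1).
Using Recipe 2, hexgor and yulrho make xankel.
jororb would need seltam and hexgor (Recipe 5), but seltam is never obtained. zelxel would need seltam (Recipe 7), but seltam is never obtained.

xankel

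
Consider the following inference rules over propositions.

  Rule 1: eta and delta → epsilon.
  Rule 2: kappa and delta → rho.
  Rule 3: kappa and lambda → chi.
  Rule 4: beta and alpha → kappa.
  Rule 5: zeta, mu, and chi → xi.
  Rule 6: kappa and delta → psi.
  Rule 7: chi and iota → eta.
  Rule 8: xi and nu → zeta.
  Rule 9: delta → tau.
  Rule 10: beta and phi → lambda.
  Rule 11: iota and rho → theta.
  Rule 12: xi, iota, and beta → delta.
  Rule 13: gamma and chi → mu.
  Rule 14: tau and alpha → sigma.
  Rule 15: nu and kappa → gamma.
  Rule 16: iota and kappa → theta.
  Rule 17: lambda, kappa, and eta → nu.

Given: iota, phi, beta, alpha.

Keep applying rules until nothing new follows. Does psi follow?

No

psi would need kappa and delta (Rule 6), but delta is never established.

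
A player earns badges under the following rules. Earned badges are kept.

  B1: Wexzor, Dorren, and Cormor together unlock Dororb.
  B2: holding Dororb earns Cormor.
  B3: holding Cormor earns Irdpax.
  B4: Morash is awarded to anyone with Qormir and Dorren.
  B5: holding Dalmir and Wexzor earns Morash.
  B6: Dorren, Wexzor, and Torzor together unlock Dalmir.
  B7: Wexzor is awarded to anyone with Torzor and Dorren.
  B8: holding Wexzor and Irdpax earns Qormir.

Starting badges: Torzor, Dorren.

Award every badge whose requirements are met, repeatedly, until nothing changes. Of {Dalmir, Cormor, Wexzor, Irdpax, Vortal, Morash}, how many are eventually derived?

With Torzor and Dorren, Wexzor is earned (B7).
With Dorren, Wexzor, and Torzor, Dalmir is earned (B6).
With Dalmir and Wexzor, Morash is earned (B5).
Dalmir: reached.
Cormor would need Dororb (B2), but Dororb is never earned.
Wexzor: reached.
Irdpax would need Cormor (B3), but Cormor is never earned.
No rule produces Vortal, and it is not given.
Morash: reached.
Reached: Dalmir, Wexzor, and Morash — 3 of the 6.

3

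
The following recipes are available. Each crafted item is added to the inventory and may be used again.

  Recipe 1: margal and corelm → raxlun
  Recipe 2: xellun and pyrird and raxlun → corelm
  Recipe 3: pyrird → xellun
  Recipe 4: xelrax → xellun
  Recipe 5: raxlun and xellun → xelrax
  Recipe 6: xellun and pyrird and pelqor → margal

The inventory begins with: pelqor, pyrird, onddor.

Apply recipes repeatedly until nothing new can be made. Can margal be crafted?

Using Recipe 3, pyrird makes xellun.
xellun and pyrird and pelqor → margal (Recipe 6).

Yes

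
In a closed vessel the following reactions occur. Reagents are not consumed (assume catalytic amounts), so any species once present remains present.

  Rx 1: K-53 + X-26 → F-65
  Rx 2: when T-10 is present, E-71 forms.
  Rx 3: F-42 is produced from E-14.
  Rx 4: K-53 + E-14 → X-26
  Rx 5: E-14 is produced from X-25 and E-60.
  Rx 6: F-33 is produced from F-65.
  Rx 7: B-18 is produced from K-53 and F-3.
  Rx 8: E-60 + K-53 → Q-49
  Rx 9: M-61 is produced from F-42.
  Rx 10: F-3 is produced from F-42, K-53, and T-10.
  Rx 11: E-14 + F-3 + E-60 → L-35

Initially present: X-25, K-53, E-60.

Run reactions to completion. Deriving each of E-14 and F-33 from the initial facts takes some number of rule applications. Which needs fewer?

E-14: X-25 and E-60 present → E-14 forms (Rx 5). [1 rule application]
F-33: X-25 and E-60 present → E-14 forms (Rx 5). K-53 and E-14 present → X-26 forms (Rx 4). K-53 and X-26 present → F-65 forms (Rx 1). F-65 present → F-33 forms (Rx 6). [4 rule applications]
E-14 needs fewer.

E-14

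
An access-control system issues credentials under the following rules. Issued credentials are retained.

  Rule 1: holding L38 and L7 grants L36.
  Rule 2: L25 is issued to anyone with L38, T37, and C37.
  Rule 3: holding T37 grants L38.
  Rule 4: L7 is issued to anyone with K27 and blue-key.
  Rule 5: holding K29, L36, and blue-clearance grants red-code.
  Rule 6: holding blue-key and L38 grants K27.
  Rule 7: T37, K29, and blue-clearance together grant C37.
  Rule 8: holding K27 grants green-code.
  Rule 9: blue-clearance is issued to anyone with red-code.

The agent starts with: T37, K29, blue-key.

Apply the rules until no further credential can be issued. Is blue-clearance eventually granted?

No

blue-clearance would need red-code (Rule 9), but red-code is never granted.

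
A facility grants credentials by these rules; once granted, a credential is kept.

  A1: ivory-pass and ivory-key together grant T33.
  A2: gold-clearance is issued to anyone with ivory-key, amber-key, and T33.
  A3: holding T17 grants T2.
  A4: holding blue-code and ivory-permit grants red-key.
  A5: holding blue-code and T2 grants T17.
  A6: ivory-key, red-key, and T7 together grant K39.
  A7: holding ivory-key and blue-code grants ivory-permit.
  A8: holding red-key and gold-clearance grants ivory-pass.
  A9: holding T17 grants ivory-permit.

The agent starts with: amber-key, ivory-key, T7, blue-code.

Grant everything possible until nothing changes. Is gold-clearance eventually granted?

No

gold-clearance would need ivory-key, amber-key, and T33 (A2), but T33 is never granted.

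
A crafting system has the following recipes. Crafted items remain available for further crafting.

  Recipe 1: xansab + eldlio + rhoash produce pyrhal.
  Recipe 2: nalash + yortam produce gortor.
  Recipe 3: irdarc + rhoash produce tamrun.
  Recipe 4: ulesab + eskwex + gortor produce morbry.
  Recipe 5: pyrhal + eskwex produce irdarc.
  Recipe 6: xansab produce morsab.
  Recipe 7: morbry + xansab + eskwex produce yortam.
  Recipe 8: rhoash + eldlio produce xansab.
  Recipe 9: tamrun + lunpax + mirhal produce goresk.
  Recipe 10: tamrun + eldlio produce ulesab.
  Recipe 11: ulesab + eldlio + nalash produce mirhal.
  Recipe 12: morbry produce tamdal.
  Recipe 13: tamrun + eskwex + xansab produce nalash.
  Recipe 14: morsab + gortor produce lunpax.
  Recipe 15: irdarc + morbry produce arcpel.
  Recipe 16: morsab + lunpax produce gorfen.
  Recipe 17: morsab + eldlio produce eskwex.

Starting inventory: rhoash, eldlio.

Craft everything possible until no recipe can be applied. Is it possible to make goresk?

No

goresk would need tamrun, lunpax, and mirhal (Recipe 9), but lunpax is never obtained.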